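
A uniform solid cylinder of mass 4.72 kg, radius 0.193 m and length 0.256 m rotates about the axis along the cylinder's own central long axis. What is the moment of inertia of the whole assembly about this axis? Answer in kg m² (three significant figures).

0.0879

I_cm = (1/2)MR² = (1/2)(4.72)(0.193)² = 0.087908 kg m²; axis through the centre, so I = 0.087908 kg m².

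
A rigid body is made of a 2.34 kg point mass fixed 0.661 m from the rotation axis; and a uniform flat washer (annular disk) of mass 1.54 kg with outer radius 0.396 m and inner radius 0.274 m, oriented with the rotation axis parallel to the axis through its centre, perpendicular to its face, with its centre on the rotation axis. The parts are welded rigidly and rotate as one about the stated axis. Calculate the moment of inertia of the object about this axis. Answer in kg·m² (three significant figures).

Point mass: I_cm = 0; centre at d = 0.661 m, so I = I_cm + Md² gives I = 0 + (2.34)(0.661)² = 1.0224 kg·m².
Annular disk: I_cm = (1/2)M(R²+r²) = (1/2)(1.54)[(0.396)² + (0.274)²] = 0.17856 kg·m²; axis through the centre, so I = 0.17856 kg·m².
Total I = 1.0224 + 0.17856 = 1.201 kg·m².

1.20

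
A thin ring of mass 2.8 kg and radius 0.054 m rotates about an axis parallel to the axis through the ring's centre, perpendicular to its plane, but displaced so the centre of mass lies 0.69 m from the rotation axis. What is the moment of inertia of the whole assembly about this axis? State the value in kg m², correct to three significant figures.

1.34

I_cm = MR² = (2.8)(0.054)² = 0.0081648 kg m²; centre at d = 0.69 m, so the parallel axis theorem gives I = 0.0081648 + (2.8)(0.69)² = 1.3412 kg m².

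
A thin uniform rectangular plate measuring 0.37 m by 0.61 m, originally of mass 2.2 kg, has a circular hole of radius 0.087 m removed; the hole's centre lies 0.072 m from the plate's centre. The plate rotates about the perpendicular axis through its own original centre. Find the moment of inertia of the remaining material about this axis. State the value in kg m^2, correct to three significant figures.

0.0912

Unpierced body about its centre: I₀ = (1/12)M(a²+b²) = (1/12)(2.2)[(0.37)² + (0.61)²] = 0.093317 kg m^2.
The removed disk has mass m = M·πr²/(ab) = (2.2)·π(0.087)²/(0.37·0.61) = 0.23178 kg (same uniform areal density).
Its moment of inertia about the rotation axis (parallel-axis theorem): I_hole = (1/2)mr² + md² = (1/2)(0.23178)(0.087)² + (0.23178)(0.072)² = 0.0020787 kg m^2.
Treating the hole as negative mass, I = I₀ − I_hole = 0.093317 − 0.0020787 = 0.091238 kg m^2.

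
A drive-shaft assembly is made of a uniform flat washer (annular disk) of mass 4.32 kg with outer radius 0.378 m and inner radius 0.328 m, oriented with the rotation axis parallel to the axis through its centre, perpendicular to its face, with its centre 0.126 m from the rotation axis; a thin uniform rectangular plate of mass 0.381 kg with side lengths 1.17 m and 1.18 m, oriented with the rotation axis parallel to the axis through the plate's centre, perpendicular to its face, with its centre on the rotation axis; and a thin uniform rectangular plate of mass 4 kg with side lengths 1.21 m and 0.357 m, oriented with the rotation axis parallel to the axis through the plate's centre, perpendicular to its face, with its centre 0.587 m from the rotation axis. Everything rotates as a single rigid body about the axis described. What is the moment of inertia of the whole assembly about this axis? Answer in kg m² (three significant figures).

2.61

Annular disk: I_cm = (1/2)M(R²+r²) = (1/2)(4.32)[(0.378)² + (0.328)²] = 0.54101 kg m²; centre at d = 0.126 m, so the parallel axis theorem gives I = 0.54101 + (4.32)(0.126)² = 0.6096 kg m².
Rectangular plate: I_cm = (1/12)M(a²+b²) = (1/12)(0.381)[(1.17)² + (1.18)²] = 0.087671 kg m²; axis through the centre, so I = 0.087671 kg m².
Rectangular plate: I_cm = (1/12)M(a²+b²) = (1/12)(4)[(1.21)² + (0.357)²] = 0.53052 kg m²; centre at d = 0.587 m, so the parallel axis theorem gives I = 0.53052 + (4)(0.587)² = 1.9088 kg m².
Total I = 0.6096 + 0.087671 + 1.9088 = 2.6061 kg m².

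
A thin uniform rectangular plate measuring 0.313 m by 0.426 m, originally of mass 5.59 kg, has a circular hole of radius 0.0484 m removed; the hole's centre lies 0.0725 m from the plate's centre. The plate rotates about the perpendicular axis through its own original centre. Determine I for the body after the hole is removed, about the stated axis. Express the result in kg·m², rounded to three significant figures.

0.128

Unpierced body about its centre: I₀ = (1/12)M(a²+b²) = (1/12)(5.59)[(0.313)² + (0.426)²] = 0.13017 kg·m².
The removed disk has mass m = M·πr²/(ab) = (5.59)·π(0.0484)²/(0.313·0.426) = 0.30853 kg (same uniform areal density).
Its moment of inertia about the rotation axis (parallel-axis theorem): I_hole = (1/2)mr² + md² = (1/2)(0.30853)(0.0484)² + (0.30853)(0.0725)² = 0.0019831 kg·m².
Treating the hole as negative mass, I = I₀ − I_hole = 0.13017 − 0.0019831 = 0.12819 kg·m².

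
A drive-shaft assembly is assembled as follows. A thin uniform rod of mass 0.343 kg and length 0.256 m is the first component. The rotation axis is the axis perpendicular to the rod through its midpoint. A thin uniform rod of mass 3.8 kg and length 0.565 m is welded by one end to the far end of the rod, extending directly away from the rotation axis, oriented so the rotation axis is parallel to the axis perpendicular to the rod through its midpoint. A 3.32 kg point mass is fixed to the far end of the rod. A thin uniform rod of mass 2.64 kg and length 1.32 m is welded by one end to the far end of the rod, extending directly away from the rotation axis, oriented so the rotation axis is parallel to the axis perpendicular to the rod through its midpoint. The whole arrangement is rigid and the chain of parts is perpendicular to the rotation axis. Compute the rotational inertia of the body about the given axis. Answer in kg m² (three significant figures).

Thin rod: I_cm = (1/12)ML² = (1/12)(0.343)(0.256)² = 0.0018732 kg m²; axis through the centre, so I = 0.0018732 kg m².
Thin rod: I_cm = (1/12)ML² = (1/12)(3.8)(0.565)² = 0.10109 kg m²; centre at d = 0.128 + 0.2825 = 0.4105 m, so I = I_cm + Md² gives I = 0.10109 + (3.8)(0.4105)² = 0.74143 kg m².
Point mass: I_cm = 0; centre at d = 0.128 + 0.2825 + 0.2825 = 0.693 m, so I = I_cm + Md² gives I = 0 + (3.32)(0.693)² = 1.5944 kg m².
Thin rod: I_cm = (1/12)ML² = (1/12)(2.64)(1.32)² = 0.38333 kg m²; centre at d = 0.128 + 0.2825 + 0.2825 + 0.66 = 1.353 m, so I = I_cm + Md² gives I = 0.38333 + (2.64)(1.353)² = 5.2161 kg m².
Total I = 0.0018732 + 0.74143 + 1.5944 + 5.2161 = 7.5539 kg m².

7.55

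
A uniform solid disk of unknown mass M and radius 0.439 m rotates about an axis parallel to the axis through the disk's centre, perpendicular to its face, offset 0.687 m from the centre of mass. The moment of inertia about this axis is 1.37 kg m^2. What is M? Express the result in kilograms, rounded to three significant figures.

2.41

I = I_cm + Md² = (1/2)MR² + Md² = M·[0.5·(0.439)² + (0.687)²] = M·0.56833.
So M = 1.37 / 0.56833 = 2.4106 kg.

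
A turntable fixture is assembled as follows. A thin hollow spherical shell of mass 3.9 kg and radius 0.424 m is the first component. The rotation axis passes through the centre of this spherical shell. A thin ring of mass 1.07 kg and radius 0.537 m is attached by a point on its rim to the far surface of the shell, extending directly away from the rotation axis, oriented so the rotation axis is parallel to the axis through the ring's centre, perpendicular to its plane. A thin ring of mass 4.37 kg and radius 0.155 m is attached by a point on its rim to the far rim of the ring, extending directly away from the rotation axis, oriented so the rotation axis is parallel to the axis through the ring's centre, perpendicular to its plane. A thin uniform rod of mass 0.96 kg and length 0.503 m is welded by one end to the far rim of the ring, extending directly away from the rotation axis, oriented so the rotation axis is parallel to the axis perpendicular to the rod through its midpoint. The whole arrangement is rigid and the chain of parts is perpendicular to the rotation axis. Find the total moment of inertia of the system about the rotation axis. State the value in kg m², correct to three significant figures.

17.9

Spherical shell: I_cm = (2/3)MR² = (2/3)(3.9)(0.424)² = 0.46742 kg m²; axis through the centre, so I = 0.46742 kg m².
Thin ring: I_cm = MR² = (1.07)(0.537)² = 0.30855 kg m²; centre at d = 0.424 + 0.537 = 0.961 m, so the parallel axis theorem gives I = 0.30855 + (1.07)(0.961)² = 1.2967 kg m².
Thin ring: I_cm = MR² = (4.37)(0.155)² = 0.10499 kg m²; centre at d = 0.424 + 0.537 + 0.537 + 0.155 = 1.653 m, so the parallel axis theorem gives I = 0.10499 + (4.37)(1.653)² = 12.046 kg m².
Thin rod: I_cm = (1/12)ML² = (1/12)(0.96)(0.503)² = 0.020241 kg m²; centre at d = 0.424 + 0.537 + 0.537 + 0.155 + 0.155 + 0.2515 = 2.0595 m, so the parallel axis theorem gives I = 0.020241 + (0.96)(2.0595)² = 4.0921 kg m².
Total I = 0.46742 + 1.2967 + 12.046 + 4.0921 = 17.902 kg m².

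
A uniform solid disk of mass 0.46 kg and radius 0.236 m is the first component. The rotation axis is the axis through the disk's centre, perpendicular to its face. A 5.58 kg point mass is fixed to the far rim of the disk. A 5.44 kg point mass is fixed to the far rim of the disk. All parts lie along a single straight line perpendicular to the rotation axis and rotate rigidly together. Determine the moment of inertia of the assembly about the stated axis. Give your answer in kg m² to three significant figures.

Solid disk: I_cm = (1/2)MR² = (1/2)(0.46)(0.236)² = 0.01281 kg m²; axis through the centre, so I = 0.01281 kg m².
Point mass: I_cm = 0; centre at d = 0.236 m, so the parallel axis theorem gives I = 0 + (5.58)(0.236)² = 0.31078 kg m².
Point mass: I_cm = 0; centre at d = 0.236 m, so the parallel axis theorem gives I = 0 + (5.44)(0.236)² = 0.30299 kg m².
Total I = 0.01281 + 0.31078 + 0.30299 = 0.62658 kg m².

0.627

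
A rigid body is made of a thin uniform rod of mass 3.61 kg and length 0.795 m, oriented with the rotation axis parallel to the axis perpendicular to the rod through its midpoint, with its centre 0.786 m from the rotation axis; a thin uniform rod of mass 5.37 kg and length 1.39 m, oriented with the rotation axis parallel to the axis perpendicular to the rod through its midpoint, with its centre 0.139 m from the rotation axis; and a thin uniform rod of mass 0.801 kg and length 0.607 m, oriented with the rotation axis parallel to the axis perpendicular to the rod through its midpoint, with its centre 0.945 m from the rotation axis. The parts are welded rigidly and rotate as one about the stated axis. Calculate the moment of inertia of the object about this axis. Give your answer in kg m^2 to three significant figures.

4.13

Thin rod: I_cm = (1/12)ML² = (1/12)(3.61)(0.795)² = 0.19013 kg m^2; centre at d = 0.786 m, so the parallel axis theorem gives I = 0.19013 + (3.61)(0.786)² = 2.4204 kg m^2.
Thin rod: I_cm = (1/12)ML² = (1/12)(5.37)(1.39)² = 0.86461 kg m^2; centre at d = 0.139 m, so the parallel axis theorem gives I = 0.86461 + (5.37)(0.139)² = 0.96837 kg m^2.
Thin rod: I_cm = (1/12)ML² = (1/12)(0.801)(0.607)² = 0.024594 kg m^2; centre at d = 0.945 m, so the parallel axis theorem gives I = 0.024594 + (0.801)(0.945)² = 0.73991 kg m^2.
Total I = 2.4204 + 0.96837 + 0.73991 = 4.1287 kg m^2.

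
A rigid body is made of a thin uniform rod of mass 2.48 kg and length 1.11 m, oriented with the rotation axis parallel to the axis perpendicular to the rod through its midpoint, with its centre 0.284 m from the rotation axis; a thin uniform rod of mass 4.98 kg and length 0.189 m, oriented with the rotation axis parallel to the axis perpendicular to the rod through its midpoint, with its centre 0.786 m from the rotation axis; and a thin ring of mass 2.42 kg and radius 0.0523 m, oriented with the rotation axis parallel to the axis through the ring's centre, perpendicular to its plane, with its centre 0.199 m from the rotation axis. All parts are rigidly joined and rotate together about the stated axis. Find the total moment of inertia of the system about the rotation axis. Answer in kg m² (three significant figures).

3.65

Thin rod: I_cm = (1/12)ML² = (1/12)(2.48)(1.11)² = 0.25463 kg m²; centre at d = 0.284 m, so the parallel axis theorem gives I = 0.25463 + (2.48)(0.284)² = 0.45466 kg m².
Thin rod: I_cm = (1/12)ML² = (1/12)(4.98)(0.189)² = 0.014824 kg m²; centre at d = 0.786 m, so the parallel axis theorem gives I = 0.014824 + (4.98)(0.786)² = 3.0914 kg m².
Thin ring: I_cm = MR² = (2.42)(0.0523)² = 0.0066194 kg m²; centre at d = 0.199 m, so the parallel axis theorem gives I = 0.0066194 + (2.42)(0.199)² = 0.10245 kg m².
Total I = 0.45466 + 3.0914 + 0.10245 = 3.6486 kg m².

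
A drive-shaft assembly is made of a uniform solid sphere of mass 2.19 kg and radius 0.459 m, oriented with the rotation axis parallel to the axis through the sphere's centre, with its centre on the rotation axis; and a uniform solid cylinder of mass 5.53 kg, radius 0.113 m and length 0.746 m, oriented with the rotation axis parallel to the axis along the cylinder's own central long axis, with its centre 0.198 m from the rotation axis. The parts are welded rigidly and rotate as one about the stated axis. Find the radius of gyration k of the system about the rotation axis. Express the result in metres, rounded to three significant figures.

Solid sphere: I_cm = (2/5)MR² = (2/5)(2.19)(0.459)² = 0.18456 kg·m²; axis through the centre, so I = 0.18456 kg·m².
Solid cylinder: I_cm = (1/2)MR² = (1/2)(5.53)(0.113)² = 0.035306 kg·m²; centre at d = 0.198 m, so I = I_cm + Md² gives I = 0.035306 + (5.53)(0.198)² = 0.2521 kg·m².
Total I = 0.43666 kg·m²; total mass M = 7.72 kg.
k = √(I/M) = √(0.43666/7.72) = 0.23783 m.

0.238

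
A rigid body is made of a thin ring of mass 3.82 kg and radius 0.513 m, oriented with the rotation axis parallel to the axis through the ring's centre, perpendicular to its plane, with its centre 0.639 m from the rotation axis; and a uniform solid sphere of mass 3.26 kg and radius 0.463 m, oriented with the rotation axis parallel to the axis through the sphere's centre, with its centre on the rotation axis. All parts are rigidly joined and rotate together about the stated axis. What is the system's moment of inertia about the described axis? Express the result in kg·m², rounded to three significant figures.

Thin ring: I_cm = MR² = (3.82)(0.513)² = 1.0053 kg·m²; centre at d = 0.639 m, so the parallel axis theorem gives I = 1.0053 + (3.82)(0.639)² = 2.5651 kg·m².
Solid sphere: I_cm = (2/5)MR² = (2/5)(3.26)(0.463)² = 0.27954 kg·m²; axis through the centre, so I = 0.27954 kg·m².
Total I = 2.5651 + 0.27954 = 2.8446 kg·m².

2.84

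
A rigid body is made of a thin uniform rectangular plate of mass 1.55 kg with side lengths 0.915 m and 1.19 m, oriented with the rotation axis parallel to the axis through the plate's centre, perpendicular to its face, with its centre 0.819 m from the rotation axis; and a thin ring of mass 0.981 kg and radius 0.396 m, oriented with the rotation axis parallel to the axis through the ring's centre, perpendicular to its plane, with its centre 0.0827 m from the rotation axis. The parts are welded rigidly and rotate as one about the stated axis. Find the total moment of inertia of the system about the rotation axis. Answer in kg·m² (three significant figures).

Rectangular plate: I_cm = (1/12)M(a²+b²) = (1/12)(1.55)[(0.915)² + (1.19)²] = 0.29105 kg·m²; centre at d = 0.819 m, so I = I_cm + Md² gives I = 0.29105 + (1.55)(0.819)² = 1.3307 kg·m².
Thin ring: I_cm = MR² = (0.981)(0.396)² = 0.15384 kg·m²; centre at d = 0.0827 m, so I = I_cm + Md² gives I = 0.15384 + (0.981)(0.0827)² = 0.16055 kg·m².
Total I = 1.3307 + 0.16055 = 1.4913 kg·m².

1.49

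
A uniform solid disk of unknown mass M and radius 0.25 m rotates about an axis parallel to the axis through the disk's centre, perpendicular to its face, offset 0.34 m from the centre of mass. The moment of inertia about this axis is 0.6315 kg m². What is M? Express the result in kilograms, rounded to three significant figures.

4.30

I = I_cm + Md² = (1/2)MR² + Md² = M·[0.5·(0.25)² + (0.34)²] = M·0.14685.
So M = 0.6315 / 0.14685 = 4.3003 kg.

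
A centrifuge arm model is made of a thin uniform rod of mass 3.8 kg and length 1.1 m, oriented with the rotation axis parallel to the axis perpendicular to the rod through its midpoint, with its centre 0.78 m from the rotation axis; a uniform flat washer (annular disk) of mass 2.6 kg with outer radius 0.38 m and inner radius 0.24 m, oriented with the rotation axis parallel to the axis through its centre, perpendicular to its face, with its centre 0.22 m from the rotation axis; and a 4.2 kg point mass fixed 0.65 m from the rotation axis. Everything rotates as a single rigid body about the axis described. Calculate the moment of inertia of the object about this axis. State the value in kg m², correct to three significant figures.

Thin rod: I_cm = (1/12)ML² = (1/12)(3.8)(1.1)² = 0.38317 kg m²; centre at d = 0.78 m, so the parallel axis theorem gives I = 0.38317 + (3.8)(0.78)² = 2.6951 kg m².
Annular disk: I_cm = (1/2)M(R²+r²) = (1/2)(2.6)[(0.38)² + (0.24)²] = 0.2626 kg m²; centre at d = 0.22 m, so the parallel axis theorem gives I = 0.2626 + (2.6)(0.22)² = 0.38844 kg m².
Point mass: I_cm = 0; centre at d = 0.65 m, so the parallel axis theorem gives I = 0 + (4.2)(0.65)² = 1.7745 kg m².
Total I = 2.6951 + 0.38844 + 1.7745 = 4.858 kg m².

4.86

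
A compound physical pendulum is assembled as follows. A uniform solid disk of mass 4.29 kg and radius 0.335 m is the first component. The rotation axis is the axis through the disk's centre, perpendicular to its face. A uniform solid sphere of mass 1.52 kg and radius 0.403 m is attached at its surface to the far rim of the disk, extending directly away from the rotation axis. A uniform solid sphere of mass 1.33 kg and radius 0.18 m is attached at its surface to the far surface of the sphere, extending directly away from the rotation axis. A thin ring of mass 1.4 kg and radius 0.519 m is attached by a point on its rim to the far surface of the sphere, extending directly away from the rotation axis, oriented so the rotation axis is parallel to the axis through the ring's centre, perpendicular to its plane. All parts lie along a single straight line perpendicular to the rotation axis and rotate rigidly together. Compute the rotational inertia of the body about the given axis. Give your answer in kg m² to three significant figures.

Solid disk: I_cm = (1/2)MR² = (1/2)(4.29)(0.335)² = 0.24072 kg m²; axis through the centre, so I = 0.24072 kg m².
Solid sphere: I_cm = (2/5)MR² = (2/5)(1.52)(0.403)² = 0.098745 kg m²; centre at d = 0.335 + 0.403 = 0.738 m, so the parallel axis theorem gives I = 0.098745 + (1.52)(0.738)² = 0.9266 kg m².
Solid sphere: I_cm = (2/5)MR² = (2/5)(1.33)(0.18)² = 0.017237 kg m²; centre at d = 0.335 + 0.403 + 0.403 + 0.18 = 1.321 m, so the parallel axis theorem gives I = 0.017237 + (1.33)(1.321)² = 2.3381 kg m².
Thin ring: I_cm = MR² = (1.4)(0.519)² = 0.37711 kg m²; centre at d = 0.335 + 0.403 + 0.403 + 0.18 + 0.18 + 0.519 = 2.02 m, so the parallel axis theorem gives I = 0.37711 + (1.4)(2.02)² = 6.0897 kg m².
Total I = 0.24072 + 0.9266 + 2.3381 + 6.0897 = 9.5951 kg m².

9.60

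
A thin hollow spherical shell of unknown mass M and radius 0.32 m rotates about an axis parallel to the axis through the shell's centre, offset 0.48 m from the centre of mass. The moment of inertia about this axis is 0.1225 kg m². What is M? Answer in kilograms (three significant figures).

I = I_cm + Md² = (2/3)MR² + Md² = M·[0.666667·(0.32)² + (0.48)²] = M·0.29867.
So M = 0.1225 / 0.29867 = 0.41016 kg.

0.410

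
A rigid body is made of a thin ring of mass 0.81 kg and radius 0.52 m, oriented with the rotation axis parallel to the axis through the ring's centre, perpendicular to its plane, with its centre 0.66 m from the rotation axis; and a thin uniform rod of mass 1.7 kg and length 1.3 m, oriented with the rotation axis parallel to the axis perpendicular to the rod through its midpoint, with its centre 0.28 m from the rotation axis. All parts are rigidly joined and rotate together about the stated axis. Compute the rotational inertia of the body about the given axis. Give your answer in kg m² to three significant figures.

0.945

Thin ring: I_cm = MR² = (0.81)(0.52)² = 0.21902 kg m²; centre at d = 0.66 m, so I = I_cm + Md² gives I = 0.21902 + (0.81)(0.66)² = 0.57186 kg m².
Thin rod: I_cm = (1/12)ML² = (1/12)(1.7)(1.3)² = 0.23942 kg m²; centre at d = 0.28 m, so I = I_cm + Md² gives I = 0.23942 + (1.7)(0.28)² = 0.3727 kg m².
Total I = 0.57186 + 0.3727 = 0.94456 kg m².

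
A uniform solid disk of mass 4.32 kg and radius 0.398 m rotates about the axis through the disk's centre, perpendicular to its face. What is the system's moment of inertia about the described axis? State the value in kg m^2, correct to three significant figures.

I_cm = (1/2)MR² = (1/2)(4.32)(0.398)² = 0.34215 kg m^2; axis through the centre, so I = 0.34215 kg m^2.

0.342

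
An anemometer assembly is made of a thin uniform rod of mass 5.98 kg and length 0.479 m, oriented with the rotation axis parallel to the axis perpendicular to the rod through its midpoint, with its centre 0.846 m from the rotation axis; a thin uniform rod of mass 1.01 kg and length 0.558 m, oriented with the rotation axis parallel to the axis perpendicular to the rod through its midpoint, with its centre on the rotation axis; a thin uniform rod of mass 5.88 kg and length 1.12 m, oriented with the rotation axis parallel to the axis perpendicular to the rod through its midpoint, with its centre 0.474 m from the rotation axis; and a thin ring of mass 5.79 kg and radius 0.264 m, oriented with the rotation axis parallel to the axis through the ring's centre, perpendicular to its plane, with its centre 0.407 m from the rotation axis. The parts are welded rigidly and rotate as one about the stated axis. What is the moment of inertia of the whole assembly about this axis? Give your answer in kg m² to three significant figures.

7.72

Thin rod: I_cm = (1/12)ML² = (1/12)(5.98)(0.479)² = 0.11434 kg m²; centre at d = 0.846 m, so I = I_cm + Md² gives I = 0.11434 + (5.98)(0.846)² = 4.3943 kg m².
Thin rod: I_cm = (1/12)ML² = (1/12)(1.01)(0.558)² = 0.026206 kg m²; axis through the centre, so I = 0.026206 kg m².
Thin rod: I_cm = (1/12)ML² = (1/12)(5.88)(1.12)² = 0.61466 kg m²; centre at d = 0.474 m, so I = I_cm + Md² gives I = 0.61466 + (5.88)(0.474)² = 1.9358 kg m².
Thin ring: I_cm = MR² = (5.79)(0.264)² = 0.40354 kg m²; centre at d = 0.407 m, so I = I_cm + Md² gives I = 0.40354 + (5.79)(0.407)² = 1.3626 kg m².
Total I = 4.3943 + 0.026206 + 1.9358 + 1.3626 = 7.7189 kg m².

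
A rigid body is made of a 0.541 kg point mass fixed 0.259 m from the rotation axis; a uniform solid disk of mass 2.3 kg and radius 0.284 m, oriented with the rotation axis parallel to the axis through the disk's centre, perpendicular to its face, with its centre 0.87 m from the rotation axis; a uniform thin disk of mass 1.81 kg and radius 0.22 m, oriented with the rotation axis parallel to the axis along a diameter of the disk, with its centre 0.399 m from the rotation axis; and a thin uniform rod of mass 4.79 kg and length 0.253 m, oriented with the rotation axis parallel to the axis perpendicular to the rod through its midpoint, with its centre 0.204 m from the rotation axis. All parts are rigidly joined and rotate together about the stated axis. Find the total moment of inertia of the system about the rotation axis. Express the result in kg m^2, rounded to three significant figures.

2.40

Point mass: I_cm = 0; centre at d = 0.259 m, so I = I_cm + Md² gives I = 0 + (0.541)(0.259)² = 0.036291 kg m^2.
Solid disk: I_cm = (1/2)MR² = (1/2)(2.3)(0.284)² = 0.092754 kg m^2; centre at d = 0.87 m, so I = I_cm + Md² gives I = 0.092754 + (2.3)(0.87)² = 1.8336 kg m^2.
Thin disk: I_cm = (1/4)MR² = (1/4)(1.81)(0.22)² = 0.021901 kg m^2; centre at d = 0.399 m, so I = I_cm + Md² gives I = 0.021901 + (1.81)(0.399)² = 0.31005 kg m^2.
Thin rod: I_cm = (1/12)ML² = (1/12)(4.79)(0.253)² = 0.02555 kg m^2; centre at d = 0.204 m, so I = I_cm + Md² gives I = 0.02555 + (4.79)(0.204)² = 0.22489 kg m^2.
Total I = 0.036291 + 1.8336 + 0.31005 + 0.22489 = 2.4049 kg m^2.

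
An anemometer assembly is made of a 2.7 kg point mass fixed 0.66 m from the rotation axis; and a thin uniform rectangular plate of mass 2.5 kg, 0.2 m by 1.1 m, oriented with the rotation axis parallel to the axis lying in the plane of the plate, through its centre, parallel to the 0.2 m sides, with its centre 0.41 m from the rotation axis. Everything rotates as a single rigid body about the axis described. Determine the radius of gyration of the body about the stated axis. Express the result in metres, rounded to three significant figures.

Point mass: I_cm = 0; centre at d = 0.66 m, so I = I_cm + Md² gives I = 0 + (2.7)(0.66)² = 1.1761 kg m².
Rectangular plate: I_cm = (1/12)Mb² = (1/12)(2.5)(1.1)² = 0.25208 kg m²; centre at d = 0.41 m, so I = I_cm + Md² gives I = 0.25208 + (2.5)(0.41)² = 0.67233 kg m².
Total I = 1.8485 kg m²; total mass M = 5.2 kg.
k = √(I/M) = √(1.8485/5.2) = 0.59621 m.

0.596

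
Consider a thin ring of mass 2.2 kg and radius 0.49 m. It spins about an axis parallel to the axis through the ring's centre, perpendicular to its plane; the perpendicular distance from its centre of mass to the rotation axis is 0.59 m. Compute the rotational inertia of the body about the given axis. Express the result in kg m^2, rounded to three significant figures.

1.29

I_cm = MR² = (2.2)(0.49)² = 0.52822 kg m^2; centre at d = 0.59 m, so I = I_cm + Md² gives I = 0.52822 + (2.2)(0.59)² = 1.294 kg m^2.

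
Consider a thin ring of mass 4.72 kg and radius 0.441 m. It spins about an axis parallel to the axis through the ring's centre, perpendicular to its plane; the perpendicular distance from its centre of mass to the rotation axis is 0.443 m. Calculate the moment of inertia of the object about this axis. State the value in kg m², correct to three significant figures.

1.84

I_cm = MR² = (4.72)(0.441)² = 0.91795 kg m²; centre at d = 0.443 m, so I = I_cm + Md² gives I = 0.91795 + (4.72)(0.443)² = 1.8442 kg m².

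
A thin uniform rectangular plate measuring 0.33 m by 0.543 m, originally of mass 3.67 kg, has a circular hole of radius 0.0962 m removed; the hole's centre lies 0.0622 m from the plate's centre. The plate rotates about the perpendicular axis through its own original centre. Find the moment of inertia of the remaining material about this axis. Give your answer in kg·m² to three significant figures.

0.118

Unpierced body about its centre: I₀ = (1/12)M(a²+b²) = (1/12)(3.67)[(0.33)² + (0.543)²] = 0.12348 kg·m².
The removed disk has mass m = M·πr²/(ab) = (3.67)·π(0.0962)²/(0.33·0.543) = 0.59546 kg (same uniform areal density).
Its moment of inertia about the rotation axis (parallel-axis theorem): I_hole = (1/2)mr² + md² = (1/2)(0.59546)(0.0962)² + (0.59546)(0.0622)² = 0.0050591 kg·m².
Treating the hole as negative mass, I = I₀ − I_hole = 0.12348 − 0.0050591 = 0.11842 kg·m².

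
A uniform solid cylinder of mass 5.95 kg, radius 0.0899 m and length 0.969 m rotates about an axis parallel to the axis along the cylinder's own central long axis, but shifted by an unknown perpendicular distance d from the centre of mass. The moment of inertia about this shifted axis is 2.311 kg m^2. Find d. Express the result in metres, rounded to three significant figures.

About the centre-of-mass axis, I_cm = (1/2)MR² = (1/2)(5.95)(0.0899)² = 0.024044 kg m^2.
Parallel axis theorem: I = I_cm + Md², so Md² = 2.311 − 0.024044 = 2.287 kg m^2.
d = √(2.287 / 5.95) = 0.61997 m.

0.620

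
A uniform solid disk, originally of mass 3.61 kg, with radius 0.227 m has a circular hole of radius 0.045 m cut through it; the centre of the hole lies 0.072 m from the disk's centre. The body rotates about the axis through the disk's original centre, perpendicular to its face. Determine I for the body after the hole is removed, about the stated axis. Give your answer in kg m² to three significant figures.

Unpierced body about its centre: I₀ = (1/2)MR² = (1/2)(3.61)(0.227)² = 0.09301 kg m².
The removed disk has mass m = M·(r/R)² = (3.61)(0.045/0.227)² = 0.14187 kg (same uniform areal density).
Its moment of inertia about the rotation axis (parallel-axis theorem): I_hole = (1/2)mr² + md² = (1/2)(0.14187)(0.045)² + (0.14187)(0.072)² = 0.00087908 kg m².
Treating the hole as negative mass, I = I₀ − I_hole = 0.09301 − 0.00087908 = 0.092131 kg m².

0.0921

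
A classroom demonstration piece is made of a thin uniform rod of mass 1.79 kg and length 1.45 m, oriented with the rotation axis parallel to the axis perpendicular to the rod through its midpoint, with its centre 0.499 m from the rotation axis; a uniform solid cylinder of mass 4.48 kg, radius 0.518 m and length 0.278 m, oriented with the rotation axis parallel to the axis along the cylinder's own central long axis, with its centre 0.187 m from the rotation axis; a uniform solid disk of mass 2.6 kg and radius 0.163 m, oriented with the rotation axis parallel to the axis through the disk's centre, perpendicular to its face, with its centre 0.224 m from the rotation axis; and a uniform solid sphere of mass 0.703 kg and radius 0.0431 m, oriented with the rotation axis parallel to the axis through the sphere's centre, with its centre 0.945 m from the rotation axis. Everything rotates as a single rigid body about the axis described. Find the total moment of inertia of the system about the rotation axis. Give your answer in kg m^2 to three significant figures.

Thin rod: I_cm = (1/12)ML² = (1/12)(1.79)(1.45)² = 0.31362 kg m^2; centre at d = 0.499 m, so the parallel axis theorem gives I = 0.31362 + (1.79)(0.499)² = 0.75933 kg m^2.
Solid cylinder: I_cm = (1/2)MR² = (1/2)(4.48)(0.518)² = 0.60105 kg m^2; centre at d = 0.187 m, so the parallel axis theorem gives I = 0.60105 + (4.48)(0.187)² = 0.75771 kg m^2.
Solid disk: I_cm = (1/2)MR² = (1/2)(2.6)(0.163)² = 0.03454 kg m^2; centre at d = 0.224 m, so the parallel axis theorem gives I = 0.03454 + (2.6)(0.224)² = 0.165 kg m^2.
Solid sphere: I_cm = (2/5)MR² = (2/5)(0.703)(0.0431)² = 0.00052236 kg m^2; centre at d = 0.945 m, so the parallel axis theorem gives I = 0.00052236 + (0.703)(0.945)² = 0.62832 kg m^2.
Total I = 0.75933 + 0.75771 + 0.165 + 0.62832 = 2.3104 kg m^2.

2.31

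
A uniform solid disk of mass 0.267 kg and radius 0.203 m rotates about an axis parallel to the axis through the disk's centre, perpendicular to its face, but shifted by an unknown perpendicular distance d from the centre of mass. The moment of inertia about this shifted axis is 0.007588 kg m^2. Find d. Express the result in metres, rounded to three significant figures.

About the centre-of-mass axis, I_cm = (1/2)MR² = (1/2)(0.267)(0.203)² = 0.0055014 kg m^2.
Parallel axis theorem: I = I_cm + Md², so Md² = 0.007588 − 0.0055014 = 0.0020866 kg m^2.
d = √(0.0020866 / 0.267) = 0.088402 m.

0.0884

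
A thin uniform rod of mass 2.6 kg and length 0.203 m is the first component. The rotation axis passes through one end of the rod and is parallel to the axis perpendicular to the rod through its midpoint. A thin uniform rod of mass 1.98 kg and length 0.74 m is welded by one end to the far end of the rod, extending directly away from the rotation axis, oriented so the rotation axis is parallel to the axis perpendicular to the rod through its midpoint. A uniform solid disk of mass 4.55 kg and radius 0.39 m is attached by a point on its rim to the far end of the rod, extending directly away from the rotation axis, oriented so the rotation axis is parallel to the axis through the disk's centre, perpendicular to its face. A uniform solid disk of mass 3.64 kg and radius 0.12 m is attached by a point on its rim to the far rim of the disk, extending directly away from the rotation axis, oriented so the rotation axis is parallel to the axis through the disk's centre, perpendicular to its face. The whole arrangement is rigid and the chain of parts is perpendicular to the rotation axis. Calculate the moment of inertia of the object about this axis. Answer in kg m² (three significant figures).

Thin rod: I_cm = (1/12)ML² = (1/12)(2.6)(0.203)² = 0.0089286 kg m²; centre at d = 0.1015 m, so the parallel axis theorem gives I = 0.0089286 + (2.6)(0.1015)² = 0.035714 kg m².
Thin rod: I_cm = (1/12)ML² = (1/12)(1.98)(0.74)² = 0.090354 kg m²; centre at d = 0.1015 + 0.1015 + 0.37 = 0.573 m, so the parallel axis theorem gives I = 0.090354 + (1.98)(0.573)² = 0.74045 kg m².
Solid disk: I_cm = (1/2)MR² = (1/2)(4.55)(0.39)² = 0.34603 kg m²; centre at d = 0.1015 + 0.1015 + 0.37 + 0.37 + 0.39 = 1.333 m, so the parallel axis theorem gives I = 0.34603 + (4.55)(1.333)² = 8.4309 kg m².
Solid disk: I_cm = (1/2)MR² = (1/2)(3.64)(0.12)² = 0.026208 kg m²; centre at d = 0.1015 + 0.1015 + 0.37 + 0.37 + 0.39 + 0.39 + 0.12 = 1.843 m, so the parallel axis theorem gives I = 0.026208 + (3.64)(1.843)² = 12.39 kg m².
Total I = 0.035714 + 0.74045 + 8.4309 + 12.39 = 21.597 kg m².

21.6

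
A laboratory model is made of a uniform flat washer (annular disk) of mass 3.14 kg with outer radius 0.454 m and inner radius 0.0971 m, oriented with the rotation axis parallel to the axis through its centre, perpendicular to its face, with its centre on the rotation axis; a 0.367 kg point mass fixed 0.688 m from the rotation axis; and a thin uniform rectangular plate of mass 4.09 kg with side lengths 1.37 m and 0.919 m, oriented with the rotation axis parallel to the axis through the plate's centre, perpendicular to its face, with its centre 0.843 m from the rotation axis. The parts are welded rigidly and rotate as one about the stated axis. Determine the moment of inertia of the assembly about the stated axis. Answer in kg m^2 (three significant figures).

4.35

Annular disk: I_cm = (1/2)M(R²+r²) = (1/2)(3.14)[(0.454)² + (0.0971)²] = 0.3384 kg m^2; axis through the centre, so I = 0.3384 kg m^2.
Point mass: I_cm = 0; centre at d = 0.688 m, so I = I_cm + Md² gives I = 0 + (0.367)(0.688)² = 0.17372 kg m^2.
Rectangular plate: I_cm = (1/12)M(a²+b²) = (1/12)(4.09)[(1.37)² + (0.919)²] = 0.92756 kg m^2; centre at d = 0.843 m, so I = I_cm + Md² gives I = 0.92756 + (4.09)(0.843)² = 3.8341 kg m^2.
Total I = 0.3384 + 0.17372 + 3.8341 = 4.3462 kg m^2.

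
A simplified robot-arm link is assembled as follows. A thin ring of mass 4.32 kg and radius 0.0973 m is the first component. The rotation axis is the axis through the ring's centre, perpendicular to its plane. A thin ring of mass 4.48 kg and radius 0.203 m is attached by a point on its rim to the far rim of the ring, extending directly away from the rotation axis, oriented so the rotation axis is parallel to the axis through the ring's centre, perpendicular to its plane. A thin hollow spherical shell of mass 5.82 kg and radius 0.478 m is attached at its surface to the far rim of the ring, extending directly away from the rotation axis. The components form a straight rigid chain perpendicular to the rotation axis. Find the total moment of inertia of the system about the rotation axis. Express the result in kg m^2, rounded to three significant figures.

7.12

Thin ring: I_cm = MR² = (4.32)(0.0973)² = 0.040899 kg m^2; axis through the centre, so I = 0.040899 kg m^2.
Thin ring: I_cm = MR² = (4.48)(0.203)² = 0.18462 kg m^2; centre at d = 0.0973 + 0.203 = 0.3003 m, so the parallel axis theorem gives I = 0.18462 + (4.48)(0.3003)² = 0.58862 kg m^2.
Spherical shell: I_cm = (2/3)MR² = (2/3)(5.82)(0.478)² = 0.88652 kg m^2; centre at d = 0.0973 + 0.203 + 0.203 + 0.478 = 0.9813 m, so the parallel axis theorem gives I = 0.88652 + (5.82)(0.9813)² = 6.4909 kg m^2.
Total I = 0.040899 + 0.58862 + 6.4909 = 7.1204 kg m^2.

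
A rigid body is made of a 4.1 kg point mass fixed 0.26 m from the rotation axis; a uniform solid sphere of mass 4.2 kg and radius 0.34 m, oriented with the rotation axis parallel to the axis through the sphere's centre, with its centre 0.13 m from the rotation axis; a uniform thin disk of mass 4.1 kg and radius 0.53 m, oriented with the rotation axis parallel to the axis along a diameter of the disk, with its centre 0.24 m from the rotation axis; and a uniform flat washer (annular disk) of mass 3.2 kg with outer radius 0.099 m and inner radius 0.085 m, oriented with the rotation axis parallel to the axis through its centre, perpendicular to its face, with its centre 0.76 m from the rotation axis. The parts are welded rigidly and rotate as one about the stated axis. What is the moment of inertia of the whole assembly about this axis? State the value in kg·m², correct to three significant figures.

Point mass: I_cm = 0; centre at d = 0.26 m, so I = I_cm + Md² gives I = 0 + (4.1)(0.26)² = 0.27716 kg·m².
Solid sphere: I_cm = (2/5)MR² = (2/5)(4.2)(0.34)² = 0.19421 kg·m²; centre at d = 0.13 m, so I = I_cm + Md² gives I = 0.19421 + (4.2)(0.13)² = 0.26519 kg·m².
Thin disk: I_cm = (1/4)MR² = (1/4)(4.1)(0.53)² = 0.28792 kg·m²; centre at d = 0.24 m, so I = I_cm + Md² gives I = 0.28792 + (4.1)(0.24)² = 0.52408 kg·m².
Annular disk: I_cm = (1/2)M(R²+r²) = (1/2)(3.2)[(0.099)² + (0.085)²] = 0.027242 kg·m²; centre at d = 0.76 m, so I = I_cm + Md² gives I = 0.027242 + (3.2)(0.76)² = 1.8756 kg·m².
Total I = 0.27716 + 0.26519 + 0.52408 + 1.8756 = 2.942 kg·m².

2.94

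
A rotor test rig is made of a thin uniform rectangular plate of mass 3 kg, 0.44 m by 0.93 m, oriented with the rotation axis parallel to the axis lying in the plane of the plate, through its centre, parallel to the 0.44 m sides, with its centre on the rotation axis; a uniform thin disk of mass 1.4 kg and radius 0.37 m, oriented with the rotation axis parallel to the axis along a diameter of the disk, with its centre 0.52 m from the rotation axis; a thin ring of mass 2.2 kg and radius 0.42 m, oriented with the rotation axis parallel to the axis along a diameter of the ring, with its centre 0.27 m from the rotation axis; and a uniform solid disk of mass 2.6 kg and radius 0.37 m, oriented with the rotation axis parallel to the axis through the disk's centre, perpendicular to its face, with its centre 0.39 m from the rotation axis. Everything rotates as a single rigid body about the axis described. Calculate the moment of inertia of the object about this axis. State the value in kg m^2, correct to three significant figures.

1.57

Rectangular plate: I_cm = (1/12)Mb² = (1/12)(3)(0.93)² = 0.21623 kg m^2; axis through the centre, so I = 0.21623 kg m^2.
Thin disk: I_cm = (1/4)MR² = (1/4)(1.4)(0.37)² = 0.047915 kg m^2; centre at d = 0.52 m, so the parallel axis theorem gives I = 0.047915 + (1.4)(0.52)² = 0.42647 kg m^2.
Thin ring: I_cm = (1/2)MR² = (1/2)(2.2)(0.42)² = 0.19404 kg m^2; centre at d = 0.27 m, so the parallel axis theorem gives I = 0.19404 + (2.2)(0.27)² = 0.35442 kg m^2.
Solid disk: I_cm = (1/2)MR² = (1/2)(2.6)(0.37)² = 0.17797 kg m^2; centre at d = 0.39 m, so the parallel axis theorem gives I = 0.17797 + (2.6)(0.39)² = 0.57343 kg m^2.
Total I = 0.21623 + 0.42647 + 0.35442 + 0.57343 = 1.5706 kg m^2.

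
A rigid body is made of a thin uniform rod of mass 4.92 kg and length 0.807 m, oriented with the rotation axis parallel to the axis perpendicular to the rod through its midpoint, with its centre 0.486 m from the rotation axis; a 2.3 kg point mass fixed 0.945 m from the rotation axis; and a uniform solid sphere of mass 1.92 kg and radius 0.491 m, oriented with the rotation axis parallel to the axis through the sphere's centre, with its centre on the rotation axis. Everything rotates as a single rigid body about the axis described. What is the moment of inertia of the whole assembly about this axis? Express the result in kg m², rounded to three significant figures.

3.67

Thin rod: I_cm = (1/12)ML² = (1/12)(4.92)(0.807)² = 0.26701 kg m²; centre at d = 0.486 m, so the parallel axis theorem gives I = 0.26701 + (4.92)(0.486)² = 1.4291 kg m².
Point mass: I_cm = 0; centre at d = 0.945 m, so the parallel axis theorem gives I = 0 + (2.3)(0.945)² = 2.054 kg m².
Solid sphere: I_cm = (2/5)MR² = (2/5)(1.92)(0.491)² = 0.18515 kg m²; axis through the centre, so I = 0.18515 kg m².
Total I = 1.4291 + 2.054 + 0.18515 = 3.6682 kg m².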